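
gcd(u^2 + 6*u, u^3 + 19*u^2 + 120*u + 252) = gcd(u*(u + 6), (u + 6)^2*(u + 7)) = u + 6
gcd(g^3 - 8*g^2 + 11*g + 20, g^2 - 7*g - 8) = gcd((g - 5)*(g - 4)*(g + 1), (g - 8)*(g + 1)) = g + 1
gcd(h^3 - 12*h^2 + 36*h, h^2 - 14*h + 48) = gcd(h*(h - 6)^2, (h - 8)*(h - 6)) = h - 6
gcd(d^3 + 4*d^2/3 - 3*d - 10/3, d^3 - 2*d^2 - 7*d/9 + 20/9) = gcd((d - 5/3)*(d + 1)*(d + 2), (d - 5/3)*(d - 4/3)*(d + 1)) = d^2 - 2*d/3 - 5/3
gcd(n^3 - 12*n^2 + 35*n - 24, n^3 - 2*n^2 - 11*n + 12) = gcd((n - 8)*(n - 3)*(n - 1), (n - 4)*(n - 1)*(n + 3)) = n - 1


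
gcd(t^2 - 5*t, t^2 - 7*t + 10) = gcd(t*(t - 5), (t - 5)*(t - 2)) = t - 5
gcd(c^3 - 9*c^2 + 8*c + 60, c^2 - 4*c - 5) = c - 5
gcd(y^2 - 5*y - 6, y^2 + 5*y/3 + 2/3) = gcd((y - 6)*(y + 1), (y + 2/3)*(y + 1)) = y + 1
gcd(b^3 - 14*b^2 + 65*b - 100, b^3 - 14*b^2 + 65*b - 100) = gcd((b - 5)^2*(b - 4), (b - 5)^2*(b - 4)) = b^3 - 14*b^2 + 65*b - 100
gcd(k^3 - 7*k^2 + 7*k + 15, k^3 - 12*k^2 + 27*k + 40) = k^2 - 4*k - 5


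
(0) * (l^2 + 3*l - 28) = 0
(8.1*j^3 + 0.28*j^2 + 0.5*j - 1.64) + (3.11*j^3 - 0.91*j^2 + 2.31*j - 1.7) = 11.21*j^3 - 0.63*j^2 + 2.81*j - 3.34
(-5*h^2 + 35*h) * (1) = -5*h^2 + 35*h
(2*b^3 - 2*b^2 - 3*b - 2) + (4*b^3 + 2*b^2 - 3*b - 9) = 6*b^3 - 6*b - 11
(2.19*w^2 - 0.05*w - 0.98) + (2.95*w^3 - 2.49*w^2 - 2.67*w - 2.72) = 2.95*w^3 - 0.3*w^2 - 2.72*w - 3.7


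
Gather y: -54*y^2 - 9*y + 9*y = -54*y^2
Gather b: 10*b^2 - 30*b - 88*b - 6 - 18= 10*b^2 - 118*b - 24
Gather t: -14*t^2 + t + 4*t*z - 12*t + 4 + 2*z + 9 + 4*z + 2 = -14*t^2 + t*(4*z - 11) + 6*z + 15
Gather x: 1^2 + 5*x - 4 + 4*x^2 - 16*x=4*x^2 - 11*x - 3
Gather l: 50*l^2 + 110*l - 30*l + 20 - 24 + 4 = 50*l^2 + 80*l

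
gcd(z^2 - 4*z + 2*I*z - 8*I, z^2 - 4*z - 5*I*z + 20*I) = z - 4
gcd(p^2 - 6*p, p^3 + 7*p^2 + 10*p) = p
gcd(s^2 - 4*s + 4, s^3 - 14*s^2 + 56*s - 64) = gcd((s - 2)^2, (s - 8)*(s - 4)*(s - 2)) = s - 2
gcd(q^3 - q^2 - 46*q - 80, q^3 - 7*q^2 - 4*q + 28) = q + 2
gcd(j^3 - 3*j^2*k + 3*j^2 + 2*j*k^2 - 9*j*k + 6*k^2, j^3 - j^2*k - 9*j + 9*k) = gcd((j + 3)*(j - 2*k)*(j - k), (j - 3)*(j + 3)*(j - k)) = j^2 - j*k + 3*j - 3*k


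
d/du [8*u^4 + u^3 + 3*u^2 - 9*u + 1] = 32*u^3 + 3*u^2 + 6*u - 9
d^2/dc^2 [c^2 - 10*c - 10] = 2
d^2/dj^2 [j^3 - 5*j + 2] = 6*j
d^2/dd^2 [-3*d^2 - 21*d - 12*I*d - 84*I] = -6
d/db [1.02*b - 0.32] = 1.02000000000000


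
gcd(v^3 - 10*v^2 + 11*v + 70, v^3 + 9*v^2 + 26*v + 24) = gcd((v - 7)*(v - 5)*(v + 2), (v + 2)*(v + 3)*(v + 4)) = v + 2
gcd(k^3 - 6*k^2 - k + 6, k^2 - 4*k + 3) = k - 1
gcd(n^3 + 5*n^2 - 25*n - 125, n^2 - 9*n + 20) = n - 5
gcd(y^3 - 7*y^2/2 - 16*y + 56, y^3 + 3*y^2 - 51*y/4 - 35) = y^2 + y/2 - 14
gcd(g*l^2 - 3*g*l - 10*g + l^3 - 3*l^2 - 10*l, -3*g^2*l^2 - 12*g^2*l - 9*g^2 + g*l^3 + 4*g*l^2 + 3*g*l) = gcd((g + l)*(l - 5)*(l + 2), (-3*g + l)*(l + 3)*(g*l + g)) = 1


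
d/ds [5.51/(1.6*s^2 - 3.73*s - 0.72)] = (20.5523 - 17.632*s)/(-1.6*s^2 + 3.73*s + 0.72)^2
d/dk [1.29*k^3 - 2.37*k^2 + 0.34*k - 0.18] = 3.87*k^2 - 4.74*k + 0.34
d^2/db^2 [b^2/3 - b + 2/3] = 2/3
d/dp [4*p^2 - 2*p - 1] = 8*p - 2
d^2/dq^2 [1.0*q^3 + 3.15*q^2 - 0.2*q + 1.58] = 6.0*q + 6.3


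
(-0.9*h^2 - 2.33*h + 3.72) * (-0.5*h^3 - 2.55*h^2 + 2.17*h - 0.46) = 0.45*h^5 + 3.46*h^4 + 2.1285*h^3 - 14.1281*h^2 + 9.1442*h - 1.7112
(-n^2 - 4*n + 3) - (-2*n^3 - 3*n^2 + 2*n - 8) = 2*n^3 + 2*n^2 - 6*n + 11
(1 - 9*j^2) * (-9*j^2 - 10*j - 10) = 81*j^4 + 90*j^3 + 81*j^2 - 10*j - 10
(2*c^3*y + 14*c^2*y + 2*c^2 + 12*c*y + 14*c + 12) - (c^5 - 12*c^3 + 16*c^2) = -c^5 + 2*c^3*y + 12*c^3 + 14*c^2*y - 14*c^2 + 12*c*y + 14*c + 12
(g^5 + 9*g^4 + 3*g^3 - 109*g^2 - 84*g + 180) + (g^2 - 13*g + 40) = g^5 + 9*g^4 + 3*g^3 - 108*g^2 - 97*g + 220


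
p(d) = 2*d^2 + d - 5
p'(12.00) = 49.00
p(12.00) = 295.00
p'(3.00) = 13.00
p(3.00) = 16.00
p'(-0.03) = 0.88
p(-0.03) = -5.03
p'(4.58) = 19.32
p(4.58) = 41.53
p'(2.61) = 11.44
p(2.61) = 11.23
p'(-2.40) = -8.60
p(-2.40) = 4.12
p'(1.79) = 8.16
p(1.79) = 3.20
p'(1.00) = 5.00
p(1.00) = -2.00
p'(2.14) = 9.56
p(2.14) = 6.30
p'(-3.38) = -12.52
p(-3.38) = 14.47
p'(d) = 4*d + 1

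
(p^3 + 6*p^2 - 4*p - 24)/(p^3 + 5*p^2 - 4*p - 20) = (p + 6)/(p + 5)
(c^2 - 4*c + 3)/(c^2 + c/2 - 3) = 2*(c^2 - 4*c + 3)/(2*c^2 + c - 6)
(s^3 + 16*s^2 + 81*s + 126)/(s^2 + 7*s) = s + 9 + 18/s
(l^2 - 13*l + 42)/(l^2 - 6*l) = (l - 7)/l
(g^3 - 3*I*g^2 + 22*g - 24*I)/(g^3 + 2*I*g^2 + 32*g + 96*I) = (g - I)/(g + 4*I)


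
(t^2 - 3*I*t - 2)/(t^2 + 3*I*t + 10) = (t - I)/(t + 5*I)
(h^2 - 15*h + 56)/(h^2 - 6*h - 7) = (h - 8)/(h + 1)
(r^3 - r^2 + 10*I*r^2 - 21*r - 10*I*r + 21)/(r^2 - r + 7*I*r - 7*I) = r + 3*I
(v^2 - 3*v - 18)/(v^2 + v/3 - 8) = 3*(v - 6)/(3*v - 8)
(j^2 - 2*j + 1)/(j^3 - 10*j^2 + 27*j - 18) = (j - 1)/(j^2 - 9*j + 18)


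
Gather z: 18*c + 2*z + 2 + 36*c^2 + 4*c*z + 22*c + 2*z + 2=36*c^2 + 40*c + z*(4*c + 4) + 4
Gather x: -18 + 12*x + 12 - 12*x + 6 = 0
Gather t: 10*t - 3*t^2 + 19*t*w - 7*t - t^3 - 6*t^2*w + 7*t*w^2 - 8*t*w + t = -t^3 + t^2*(-6*w - 3) + t*(7*w^2 + 11*w + 4)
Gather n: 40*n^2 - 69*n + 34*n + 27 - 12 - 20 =40*n^2 - 35*n - 5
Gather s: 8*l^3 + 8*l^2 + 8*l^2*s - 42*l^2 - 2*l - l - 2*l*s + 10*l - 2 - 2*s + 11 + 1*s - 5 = 8*l^3 - 34*l^2 + 7*l + s*(8*l^2 - 2*l - 1) + 4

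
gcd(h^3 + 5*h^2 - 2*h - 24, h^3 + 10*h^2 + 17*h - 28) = h + 4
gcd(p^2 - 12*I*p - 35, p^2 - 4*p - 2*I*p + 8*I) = 1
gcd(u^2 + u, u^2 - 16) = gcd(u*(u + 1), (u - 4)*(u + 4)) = 1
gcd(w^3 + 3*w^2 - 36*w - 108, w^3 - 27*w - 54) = w^2 - 3*w - 18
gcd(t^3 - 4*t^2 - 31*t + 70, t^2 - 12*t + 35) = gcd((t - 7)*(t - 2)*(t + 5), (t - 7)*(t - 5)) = t - 7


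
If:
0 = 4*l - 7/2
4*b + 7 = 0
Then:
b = -7/4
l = 7/8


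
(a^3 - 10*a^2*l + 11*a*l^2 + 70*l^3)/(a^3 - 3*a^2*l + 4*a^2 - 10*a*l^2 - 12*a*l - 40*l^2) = (a - 7*l)/(a + 4)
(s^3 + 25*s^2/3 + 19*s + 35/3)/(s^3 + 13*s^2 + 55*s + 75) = (3*s^2 + 10*s + 7)/(3*(s^2 + 8*s + 15))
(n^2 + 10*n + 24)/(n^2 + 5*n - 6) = (n + 4)/(n - 1)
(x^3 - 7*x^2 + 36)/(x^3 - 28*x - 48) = (x - 3)/(x + 4)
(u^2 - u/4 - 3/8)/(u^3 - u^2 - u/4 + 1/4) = (4*u - 3)/(2*(2*u^2 - 3*u + 1))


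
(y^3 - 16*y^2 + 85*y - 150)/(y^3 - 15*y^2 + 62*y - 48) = (y^2 - 10*y + 25)/(y^2 - 9*y + 8)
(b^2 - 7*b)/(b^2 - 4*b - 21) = b/(b + 3)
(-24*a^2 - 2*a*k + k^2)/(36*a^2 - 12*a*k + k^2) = (-4*a - k)/(6*a - k)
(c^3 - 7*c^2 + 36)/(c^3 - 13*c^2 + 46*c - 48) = (c^2 - 4*c - 12)/(c^2 - 10*c + 16)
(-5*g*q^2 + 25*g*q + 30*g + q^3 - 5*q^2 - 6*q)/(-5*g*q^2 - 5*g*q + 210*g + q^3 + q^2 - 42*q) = (q + 1)/(q + 7)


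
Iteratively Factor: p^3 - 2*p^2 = (p - 2)*(p^2) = p*(p - 2)*(p)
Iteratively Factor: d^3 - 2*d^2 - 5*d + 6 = (d - 1)*(d^2 - d - 6) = (d - 3)*(d - 1)*(d + 2)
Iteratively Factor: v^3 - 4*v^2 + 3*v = (v - 3)*(v^2 - v) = (v - 3)*(v - 1)*(v)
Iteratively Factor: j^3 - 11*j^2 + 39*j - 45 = (j - 3)*(j^2 - 8*j + 15) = (j - 3)^2*(j - 5)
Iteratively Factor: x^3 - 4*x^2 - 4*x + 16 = (x - 4)*(x^2 - 4) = (x - 4)*(x - 2)*(x + 2)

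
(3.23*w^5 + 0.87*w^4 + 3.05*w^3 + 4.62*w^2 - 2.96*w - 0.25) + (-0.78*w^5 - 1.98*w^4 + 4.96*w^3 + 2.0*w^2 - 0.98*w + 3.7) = 2.45*w^5 - 1.11*w^4 + 8.01*w^3 + 6.62*w^2 - 3.94*w + 3.45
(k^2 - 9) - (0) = k^2 - 9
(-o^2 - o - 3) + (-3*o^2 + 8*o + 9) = -4*o^2 + 7*o + 6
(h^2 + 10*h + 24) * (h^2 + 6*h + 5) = h^4 + 16*h^3 + 89*h^2 + 194*h + 120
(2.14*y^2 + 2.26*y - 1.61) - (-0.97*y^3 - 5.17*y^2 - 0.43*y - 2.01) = 0.97*y^3 + 7.31*y^2 + 2.69*y + 0.4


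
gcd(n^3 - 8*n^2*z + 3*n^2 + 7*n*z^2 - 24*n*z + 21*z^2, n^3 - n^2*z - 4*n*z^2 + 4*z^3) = -n + z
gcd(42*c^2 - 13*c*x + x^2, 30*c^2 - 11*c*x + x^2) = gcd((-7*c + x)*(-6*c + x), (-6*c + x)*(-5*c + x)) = -6*c + x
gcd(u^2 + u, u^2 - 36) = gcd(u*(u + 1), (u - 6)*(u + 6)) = 1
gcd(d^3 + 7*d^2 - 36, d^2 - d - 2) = d - 2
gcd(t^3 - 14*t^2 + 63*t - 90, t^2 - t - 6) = t - 3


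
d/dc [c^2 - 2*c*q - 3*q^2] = 2*c - 2*q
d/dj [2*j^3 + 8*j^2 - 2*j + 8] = 6*j^2 + 16*j - 2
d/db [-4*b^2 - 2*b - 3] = -8*b - 2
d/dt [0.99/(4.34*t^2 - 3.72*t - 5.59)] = (3.6828 - 8.5932*t)/(-4.34*t^2 + 3.72*t + 5.59)^2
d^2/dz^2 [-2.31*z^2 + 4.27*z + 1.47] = -4.62000000000000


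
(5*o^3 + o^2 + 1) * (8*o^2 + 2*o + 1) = 40*o^5 + 18*o^4 + 7*o^3 + 9*o^2 + 2*o + 1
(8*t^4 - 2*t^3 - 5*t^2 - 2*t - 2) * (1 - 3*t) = -24*t^5 + 14*t^4 + 13*t^3 + t^2 + 4*t - 2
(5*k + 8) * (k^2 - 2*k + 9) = 5*k^3 - 2*k^2 + 29*k + 72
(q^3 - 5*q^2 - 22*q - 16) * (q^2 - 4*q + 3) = q^5 - 9*q^4 + q^3 + 57*q^2 - 2*q - 48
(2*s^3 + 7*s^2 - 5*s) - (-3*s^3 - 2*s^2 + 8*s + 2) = 5*s^3 + 9*s^2 - 13*s - 2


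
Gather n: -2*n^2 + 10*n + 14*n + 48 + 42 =-2*n^2 + 24*n + 90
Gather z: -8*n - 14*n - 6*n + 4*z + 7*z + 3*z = -28*n + 14*z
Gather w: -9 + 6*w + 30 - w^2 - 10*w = -w^2 - 4*w + 21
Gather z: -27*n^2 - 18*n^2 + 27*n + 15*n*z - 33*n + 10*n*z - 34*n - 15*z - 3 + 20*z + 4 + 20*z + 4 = -45*n^2 - 40*n + z*(25*n + 25) + 5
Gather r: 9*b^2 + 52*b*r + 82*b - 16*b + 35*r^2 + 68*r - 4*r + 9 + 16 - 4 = 9*b^2 + 66*b + 35*r^2 + r*(52*b + 64) + 21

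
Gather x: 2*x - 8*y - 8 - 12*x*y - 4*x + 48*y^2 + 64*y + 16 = x*(-12*y - 2) + 48*y^2 + 56*y + 8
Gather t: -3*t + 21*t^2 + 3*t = 21*t^2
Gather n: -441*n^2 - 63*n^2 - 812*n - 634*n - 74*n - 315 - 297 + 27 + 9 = -504*n^2 - 1520*n - 576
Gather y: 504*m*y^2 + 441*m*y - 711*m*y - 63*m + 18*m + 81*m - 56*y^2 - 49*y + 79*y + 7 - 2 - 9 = 36*m + y^2*(504*m - 56) + y*(30 - 270*m) - 4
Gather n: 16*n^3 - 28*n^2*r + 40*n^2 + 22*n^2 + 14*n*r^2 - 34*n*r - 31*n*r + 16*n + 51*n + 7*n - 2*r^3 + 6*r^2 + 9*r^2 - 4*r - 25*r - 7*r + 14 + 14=16*n^3 + n^2*(62 - 28*r) + n*(14*r^2 - 65*r + 74) - 2*r^3 + 15*r^2 - 36*r + 28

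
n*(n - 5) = n^2 - 5*n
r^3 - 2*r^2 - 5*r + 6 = (r - 3)*(r - 1)*(r + 2)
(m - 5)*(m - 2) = m^2 - 7*m + 10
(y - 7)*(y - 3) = y^2 - 10*y + 21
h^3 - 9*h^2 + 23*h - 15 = (h - 5)*(h - 3)*(h - 1)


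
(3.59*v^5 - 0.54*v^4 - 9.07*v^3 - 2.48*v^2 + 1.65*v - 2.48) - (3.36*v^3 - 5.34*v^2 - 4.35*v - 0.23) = 3.59*v^5 - 0.54*v^4 - 12.43*v^3 + 2.86*v^2 + 6.0*v - 2.25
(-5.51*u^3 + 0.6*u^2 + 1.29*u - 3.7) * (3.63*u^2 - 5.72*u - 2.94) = -20.0013*u^5 + 33.6952*u^4 + 17.4501*u^3 - 22.5738*u^2 + 17.3714*u + 10.878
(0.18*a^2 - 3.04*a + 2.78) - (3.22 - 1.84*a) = 0.18*a^2 - 1.2*a - 0.44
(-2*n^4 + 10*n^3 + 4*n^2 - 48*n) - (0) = -2*n^4 + 10*n^3 + 4*n^2 - 48*n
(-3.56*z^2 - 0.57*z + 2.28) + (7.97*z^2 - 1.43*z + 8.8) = 4.41*z^2 - 2.0*z + 11.08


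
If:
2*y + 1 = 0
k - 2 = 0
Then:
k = 2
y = -1/2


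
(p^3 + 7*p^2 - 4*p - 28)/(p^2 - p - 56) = (p^2 - 4)/(p - 8)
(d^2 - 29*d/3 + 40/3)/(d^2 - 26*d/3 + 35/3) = (d - 8)/(d - 7)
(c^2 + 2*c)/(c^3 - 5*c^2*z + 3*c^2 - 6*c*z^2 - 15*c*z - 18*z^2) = c*(-c - 2)/(-c^3 + 5*c^2*z - 3*c^2 + 6*c*z^2 + 15*c*z + 18*z^2)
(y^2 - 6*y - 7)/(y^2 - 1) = (y - 7)/(y - 1)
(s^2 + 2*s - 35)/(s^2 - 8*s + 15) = (s + 7)/(s - 3)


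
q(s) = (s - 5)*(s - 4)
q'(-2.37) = -13.74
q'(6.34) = 3.68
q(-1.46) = 35.27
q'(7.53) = 6.06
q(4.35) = -0.23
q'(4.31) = -0.38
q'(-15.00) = -39.00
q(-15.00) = 380.00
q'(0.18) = -8.64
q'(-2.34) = -13.68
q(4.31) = -0.21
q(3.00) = 2.00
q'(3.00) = -3.00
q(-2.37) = 46.95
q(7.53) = 8.93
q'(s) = 2*s - 9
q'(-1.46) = -11.92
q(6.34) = 3.14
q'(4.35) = -0.30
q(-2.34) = 46.54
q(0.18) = 18.41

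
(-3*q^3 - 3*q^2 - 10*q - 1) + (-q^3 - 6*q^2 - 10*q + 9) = -4*q^3 - 9*q^2 - 20*q + 8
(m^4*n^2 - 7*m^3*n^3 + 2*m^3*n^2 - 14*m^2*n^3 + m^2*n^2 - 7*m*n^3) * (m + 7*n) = m^5*n^2 + 2*m^4*n^2 - 49*m^3*n^4 + m^3*n^2 - 98*m^2*n^4 - 49*m*n^4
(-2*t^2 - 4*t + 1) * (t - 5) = -2*t^3 + 6*t^2 + 21*t - 5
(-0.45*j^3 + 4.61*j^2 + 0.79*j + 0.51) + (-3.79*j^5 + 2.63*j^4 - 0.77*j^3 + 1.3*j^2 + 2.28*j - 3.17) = -3.79*j^5 + 2.63*j^4 - 1.22*j^3 + 5.91*j^2 + 3.07*j - 2.66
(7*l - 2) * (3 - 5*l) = -35*l^2 + 31*l - 6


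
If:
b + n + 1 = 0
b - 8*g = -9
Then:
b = -n - 1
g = 1 - n/8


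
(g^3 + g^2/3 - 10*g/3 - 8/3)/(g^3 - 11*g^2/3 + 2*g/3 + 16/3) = (3*g + 4)/(3*g - 8)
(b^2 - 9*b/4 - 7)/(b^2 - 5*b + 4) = (b + 7/4)/(b - 1)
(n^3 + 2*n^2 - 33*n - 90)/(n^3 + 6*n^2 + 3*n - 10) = (n^2 - 3*n - 18)/(n^2 + n - 2)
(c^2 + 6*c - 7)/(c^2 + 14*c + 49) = (c - 1)/(c + 7)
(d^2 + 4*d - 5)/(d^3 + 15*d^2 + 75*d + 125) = (d - 1)/(d^2 + 10*d + 25)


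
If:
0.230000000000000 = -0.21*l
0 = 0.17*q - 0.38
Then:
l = -1.10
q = 2.24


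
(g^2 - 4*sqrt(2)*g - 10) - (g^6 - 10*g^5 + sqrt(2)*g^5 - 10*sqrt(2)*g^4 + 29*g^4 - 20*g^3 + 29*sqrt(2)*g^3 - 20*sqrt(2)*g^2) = -g^6 - sqrt(2)*g^5 + 10*g^5 - 29*g^4 + 10*sqrt(2)*g^4 - 29*sqrt(2)*g^3 + 20*g^3 + g^2 + 20*sqrt(2)*g^2 - 4*sqrt(2)*g - 10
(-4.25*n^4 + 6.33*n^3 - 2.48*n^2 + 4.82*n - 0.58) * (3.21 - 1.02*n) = 4.335*n^5 - 20.0991*n^4 + 22.8489*n^3 - 12.8772*n^2 + 16.0638*n - 1.8618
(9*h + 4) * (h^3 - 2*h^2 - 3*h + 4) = 9*h^4 - 14*h^3 - 35*h^2 + 24*h + 16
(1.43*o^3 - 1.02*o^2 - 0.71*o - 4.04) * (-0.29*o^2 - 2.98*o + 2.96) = -0.4147*o^5 - 3.9656*o^4 + 7.4783*o^3 + 0.2682*o^2 + 9.9376*o - 11.9584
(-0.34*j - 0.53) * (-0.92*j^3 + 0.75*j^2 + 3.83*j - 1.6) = 0.3128*j^4 + 0.2326*j^3 - 1.6997*j^2 - 1.4859*j + 0.848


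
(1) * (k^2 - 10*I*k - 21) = k^2 - 10*I*k - 21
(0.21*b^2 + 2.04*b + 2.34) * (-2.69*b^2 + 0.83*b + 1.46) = -0.5649*b^4 - 5.3133*b^3 - 4.2948*b^2 + 4.9206*b + 3.4164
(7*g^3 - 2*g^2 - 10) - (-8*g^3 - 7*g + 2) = 15*g^3 - 2*g^2 + 7*g - 12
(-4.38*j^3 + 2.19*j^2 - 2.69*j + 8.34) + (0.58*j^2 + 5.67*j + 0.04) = -4.38*j^3 + 2.77*j^2 + 2.98*j + 8.38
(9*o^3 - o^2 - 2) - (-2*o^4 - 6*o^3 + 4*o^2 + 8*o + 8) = 2*o^4 + 15*o^3 - 5*o^2 - 8*o - 10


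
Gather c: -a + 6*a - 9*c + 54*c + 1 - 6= 5*a + 45*c - 5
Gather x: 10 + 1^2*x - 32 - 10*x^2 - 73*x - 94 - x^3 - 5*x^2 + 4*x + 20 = -x^3 - 15*x^2 - 68*x - 96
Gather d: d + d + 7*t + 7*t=2*d + 14*t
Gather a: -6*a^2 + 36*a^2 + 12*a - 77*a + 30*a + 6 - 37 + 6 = 30*a^2 - 35*a - 25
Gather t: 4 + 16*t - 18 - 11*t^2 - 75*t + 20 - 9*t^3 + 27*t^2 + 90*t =-9*t^3 + 16*t^2 + 31*t + 6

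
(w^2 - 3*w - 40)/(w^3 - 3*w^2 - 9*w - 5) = (-w^2 + 3*w + 40)/(-w^3 + 3*w^2 + 9*w + 5)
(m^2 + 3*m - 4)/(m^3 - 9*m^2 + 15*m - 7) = (m + 4)/(m^2 - 8*m + 7)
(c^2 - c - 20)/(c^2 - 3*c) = (c^2 - c - 20)/(c*(c - 3))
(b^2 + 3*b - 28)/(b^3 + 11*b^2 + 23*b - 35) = (b - 4)/(b^2 + 4*b - 5)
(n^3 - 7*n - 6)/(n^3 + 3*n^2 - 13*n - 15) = (n + 2)/(n + 5)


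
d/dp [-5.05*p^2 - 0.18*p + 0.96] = -10.1*p - 0.18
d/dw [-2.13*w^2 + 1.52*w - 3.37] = 1.52 - 4.26*w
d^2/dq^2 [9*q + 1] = 0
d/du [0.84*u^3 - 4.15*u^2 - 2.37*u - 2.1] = 2.52*u^2 - 8.3*u - 2.37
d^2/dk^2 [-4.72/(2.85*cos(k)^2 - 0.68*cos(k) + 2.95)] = (153.3528*(1 - cos(k)^2)^2 - 27.44208*cos(k)^3 - 79.874672*cos(k)^2 + 64.35248*cos(k) - 78.351056)/(2.85*cos(k)^2 - 0.68*cos(k) + 2.95)^3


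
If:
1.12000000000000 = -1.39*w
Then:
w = -0.81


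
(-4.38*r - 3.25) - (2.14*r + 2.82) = -6.52*r - 6.07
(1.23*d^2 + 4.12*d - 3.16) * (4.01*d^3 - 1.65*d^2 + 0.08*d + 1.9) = 4.9323*d^5 + 14.4917*d^4 - 19.3712*d^3 + 7.8806*d^2 + 7.5752*d - 6.004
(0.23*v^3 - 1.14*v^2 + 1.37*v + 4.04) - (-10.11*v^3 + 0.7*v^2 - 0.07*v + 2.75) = 10.34*v^3 - 1.84*v^2 + 1.44*v + 1.29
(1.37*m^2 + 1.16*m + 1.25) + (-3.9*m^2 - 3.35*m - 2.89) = -2.53*m^2 - 2.19*m - 1.64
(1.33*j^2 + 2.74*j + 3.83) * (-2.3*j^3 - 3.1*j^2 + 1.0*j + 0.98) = -3.059*j^5 - 10.425*j^4 - 15.973*j^3 - 7.8296*j^2 + 6.5152*j + 3.7534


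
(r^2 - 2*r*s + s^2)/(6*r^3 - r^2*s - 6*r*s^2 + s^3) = (r - s)/(6*r^2 + 5*r*s - s^2)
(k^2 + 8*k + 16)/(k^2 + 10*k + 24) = (k + 4)/(k + 6)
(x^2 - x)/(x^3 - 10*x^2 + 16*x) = (x - 1)/(x^2 - 10*x + 16)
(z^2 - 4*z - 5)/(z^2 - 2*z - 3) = (z - 5)/(z - 3)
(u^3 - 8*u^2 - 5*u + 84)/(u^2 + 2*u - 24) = (u^2 - 4*u - 21)/(u + 6)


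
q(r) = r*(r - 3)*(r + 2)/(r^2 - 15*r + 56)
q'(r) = r*(15 - 2*r)*(r - 3)*(r + 2)/(r^2 - 15*r + 56)^2 + r*(r - 3)/(r^2 - 15*r + 56) + r*(r + 2)/(r^2 - 15*r + 56) + (r - 3)*(r + 2)/(r^2 - 15*r + 56)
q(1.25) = -0.18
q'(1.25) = -0.16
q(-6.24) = -1.30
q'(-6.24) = 0.46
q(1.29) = -0.19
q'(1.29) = -0.16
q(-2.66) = -0.10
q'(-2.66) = 0.18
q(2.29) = -0.26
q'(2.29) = 0.09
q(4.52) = 5.19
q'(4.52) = 8.94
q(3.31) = 0.31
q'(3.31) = 1.32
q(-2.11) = -0.01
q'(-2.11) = 0.12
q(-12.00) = -4.74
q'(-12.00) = 0.70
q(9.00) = 297.00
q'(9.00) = -336.00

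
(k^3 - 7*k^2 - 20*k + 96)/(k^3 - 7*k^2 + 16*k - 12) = (k^2 - 4*k - 32)/(k^2 - 4*k + 4)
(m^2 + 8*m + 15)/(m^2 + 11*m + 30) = (m + 3)/(m + 6)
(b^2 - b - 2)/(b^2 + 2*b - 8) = (b + 1)/(b + 4)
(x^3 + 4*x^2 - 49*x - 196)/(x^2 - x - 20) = (x^2 - 49)/(x - 5)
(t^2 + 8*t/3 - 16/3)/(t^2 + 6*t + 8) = (t - 4/3)/(t + 2)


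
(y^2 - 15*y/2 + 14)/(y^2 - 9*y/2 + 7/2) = (y - 4)/(y - 1)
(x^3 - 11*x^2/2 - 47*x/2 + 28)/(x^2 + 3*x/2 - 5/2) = (2*x^2 - 9*x - 56)/(2*x + 5)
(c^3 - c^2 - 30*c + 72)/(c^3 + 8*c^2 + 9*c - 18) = (c^2 - 7*c + 12)/(c^2 + 2*c - 3)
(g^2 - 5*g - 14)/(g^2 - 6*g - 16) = (g - 7)/(g - 8)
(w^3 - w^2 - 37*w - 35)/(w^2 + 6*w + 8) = (w^3 - w^2 - 37*w - 35)/(w^2 + 6*w + 8)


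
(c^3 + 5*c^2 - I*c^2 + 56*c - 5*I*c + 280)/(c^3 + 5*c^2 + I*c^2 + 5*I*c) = (c^2 - I*c + 56)/(c*(c + I))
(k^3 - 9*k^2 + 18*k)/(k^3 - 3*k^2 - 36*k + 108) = k/(k + 6)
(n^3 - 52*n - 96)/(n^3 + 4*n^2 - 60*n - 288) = (n + 2)/(n + 6)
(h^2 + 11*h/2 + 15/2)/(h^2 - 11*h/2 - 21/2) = (2*h^2 + 11*h + 15)/(2*h^2 - 11*h - 21)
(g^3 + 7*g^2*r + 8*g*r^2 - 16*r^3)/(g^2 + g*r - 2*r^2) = (g^2 + 8*g*r + 16*r^2)/(g + 2*r)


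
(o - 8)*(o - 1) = o^2 - 9*o + 8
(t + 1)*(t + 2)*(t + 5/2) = t^3 + 11*t^2/2 + 19*t/2 + 5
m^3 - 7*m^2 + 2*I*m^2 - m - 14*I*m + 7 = (m - 7)*(m + I)^2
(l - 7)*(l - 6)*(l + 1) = l^3 - 12*l^2 + 29*l + 42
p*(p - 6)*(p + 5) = p^3 - p^2 - 30*p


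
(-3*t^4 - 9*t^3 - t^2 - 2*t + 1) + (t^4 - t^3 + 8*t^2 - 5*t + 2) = -2*t^4 - 10*t^3 + 7*t^2 - 7*t + 3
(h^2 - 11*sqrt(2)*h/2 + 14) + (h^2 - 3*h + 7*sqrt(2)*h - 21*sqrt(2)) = 2*h^2 - 3*h + 3*sqrt(2)*h/2 - 21*sqrt(2) + 14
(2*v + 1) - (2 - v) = 3*v - 1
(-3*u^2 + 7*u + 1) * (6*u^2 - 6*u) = -18*u^4 + 60*u^3 - 36*u^2 - 6*u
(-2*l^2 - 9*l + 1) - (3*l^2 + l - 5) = -5*l^2 - 10*l + 6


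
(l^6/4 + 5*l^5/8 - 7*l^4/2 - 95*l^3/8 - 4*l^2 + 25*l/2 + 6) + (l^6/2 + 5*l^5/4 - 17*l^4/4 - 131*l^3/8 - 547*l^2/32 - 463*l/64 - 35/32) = 3*l^6/4 + 15*l^5/8 - 31*l^4/4 - 113*l^3/4 - 675*l^2/32 + 337*l/64 + 157/32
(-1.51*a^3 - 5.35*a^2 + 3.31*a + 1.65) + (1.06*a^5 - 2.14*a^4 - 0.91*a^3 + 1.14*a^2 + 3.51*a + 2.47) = 1.06*a^5 - 2.14*a^4 - 2.42*a^3 - 4.21*a^2 + 6.82*a + 4.12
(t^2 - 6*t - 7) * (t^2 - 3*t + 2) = t^4 - 9*t^3 + 13*t^2 + 9*t - 14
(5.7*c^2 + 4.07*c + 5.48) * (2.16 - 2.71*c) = -15.447*c^3 + 1.2823*c^2 - 6.0596*c + 11.8368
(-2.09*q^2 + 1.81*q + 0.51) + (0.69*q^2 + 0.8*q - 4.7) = -1.4*q^2 + 2.61*q - 4.19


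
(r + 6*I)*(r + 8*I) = r^2 + 14*I*r - 48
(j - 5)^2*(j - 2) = j^3 - 12*j^2 + 45*j - 50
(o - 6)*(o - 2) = o^2 - 8*o + 12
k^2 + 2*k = k*(k + 2)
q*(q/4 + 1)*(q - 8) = q^3/4 - q^2 - 8*q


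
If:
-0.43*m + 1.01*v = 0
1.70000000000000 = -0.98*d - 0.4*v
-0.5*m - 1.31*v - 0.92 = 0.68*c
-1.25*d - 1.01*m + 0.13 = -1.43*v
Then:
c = -20.79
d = -3.91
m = 12.49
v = 5.32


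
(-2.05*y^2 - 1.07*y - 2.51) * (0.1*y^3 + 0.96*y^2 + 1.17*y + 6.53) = -0.205*y^5 - 2.075*y^4 - 3.6767*y^3 - 17.048*y^2 - 9.9238*y - 16.3903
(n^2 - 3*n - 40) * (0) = 0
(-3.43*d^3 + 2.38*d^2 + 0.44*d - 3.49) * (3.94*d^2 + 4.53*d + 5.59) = -13.5142*d^5 - 6.1607*d^4 - 6.6587*d^3 + 1.5468*d^2 - 13.3501*d - 19.5091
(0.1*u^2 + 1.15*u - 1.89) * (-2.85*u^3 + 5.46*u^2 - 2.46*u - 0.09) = -0.285*u^5 - 2.7315*u^4 + 11.4195*u^3 - 13.1574*u^2 + 4.5459*u + 0.1701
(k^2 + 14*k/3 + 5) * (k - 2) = k^3 + 8*k^2/3 - 13*k/3 - 10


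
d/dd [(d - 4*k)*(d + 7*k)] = 2*d + 3*k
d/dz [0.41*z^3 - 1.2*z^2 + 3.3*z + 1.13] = 1.23*z^2 - 2.4*z + 3.3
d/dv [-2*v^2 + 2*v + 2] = 2 - 4*v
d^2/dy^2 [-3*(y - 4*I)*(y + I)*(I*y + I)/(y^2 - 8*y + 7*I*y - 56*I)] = (y^3*(-540 - 36*I) + y^2*(9072 - 10152*I) + y*(4536 + 54000*I) + 51408 + 35928*I)/(y^6 + y^5*(-24 + 21*I) + y^4*(45 - 504*I) + y^3*(3016 + 3689*I) + y^2*(-28224 - 2520*I) + y*(75264 - 65856*I) + 175616*I)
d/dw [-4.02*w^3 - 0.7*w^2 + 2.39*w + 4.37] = -12.06*w^2 - 1.4*w + 2.39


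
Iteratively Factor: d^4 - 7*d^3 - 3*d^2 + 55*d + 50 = (d - 5)*(d^3 - 2*d^2 - 13*d - 10) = (d - 5)*(d + 1)*(d^2 - 3*d - 10) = (d - 5)*(d + 1)*(d + 2)*(d - 5)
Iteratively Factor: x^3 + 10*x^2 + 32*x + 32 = (x + 2)*(x^2 + 8*x + 16) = (x + 2)*(x + 4)*(x + 4)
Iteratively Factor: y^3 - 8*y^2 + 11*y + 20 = (y + 1)*(y^2 - 9*y + 20) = (y - 5)*(y + 1)*(y - 4)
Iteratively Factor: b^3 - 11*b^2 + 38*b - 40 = (b - 4)*(b^2 - 7*b + 10) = (b - 5)*(b - 4)*(b - 2)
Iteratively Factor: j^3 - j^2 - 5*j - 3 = (j - 3)*(j^2 + 2*j + 1) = (j - 3)*(j + 1)*(j + 1)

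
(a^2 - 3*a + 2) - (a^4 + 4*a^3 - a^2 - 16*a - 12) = -a^4 - 4*a^3 + 2*a^2 + 13*a + 14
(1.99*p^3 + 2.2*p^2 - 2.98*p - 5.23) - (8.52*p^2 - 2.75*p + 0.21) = 1.99*p^3 - 6.32*p^2 - 0.23*p - 5.44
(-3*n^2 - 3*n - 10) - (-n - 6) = -3*n^2 - 2*n - 4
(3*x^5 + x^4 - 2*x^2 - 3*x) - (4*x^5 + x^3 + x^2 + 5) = -x^5 + x^4 - x^3 - 3*x^2 - 3*x - 5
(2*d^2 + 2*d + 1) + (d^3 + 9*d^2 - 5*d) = d^3 + 11*d^2 - 3*d + 1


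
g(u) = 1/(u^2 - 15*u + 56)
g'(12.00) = -0.02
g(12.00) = 0.05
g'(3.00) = 0.02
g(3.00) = 0.05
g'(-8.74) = 0.00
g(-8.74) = 0.00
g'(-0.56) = 0.00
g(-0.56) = 0.02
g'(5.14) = 0.17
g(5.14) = 0.19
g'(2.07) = 0.01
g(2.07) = 0.03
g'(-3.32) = 0.00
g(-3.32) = 0.01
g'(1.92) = 0.01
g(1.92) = 0.03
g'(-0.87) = 0.00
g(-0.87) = 0.01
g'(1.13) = 0.01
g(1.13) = 0.02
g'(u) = (15 - 2*u)/(u^2 - 15*u + 56)^2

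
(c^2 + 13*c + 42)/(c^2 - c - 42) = (c + 7)/(c - 7)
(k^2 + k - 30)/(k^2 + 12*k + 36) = (k - 5)/(k + 6)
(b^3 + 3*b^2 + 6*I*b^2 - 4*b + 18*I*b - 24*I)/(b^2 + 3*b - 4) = b + 6*I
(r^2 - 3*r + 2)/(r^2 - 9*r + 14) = (r - 1)/(r - 7)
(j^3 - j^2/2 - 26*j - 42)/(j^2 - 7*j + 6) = (j^2 + 11*j/2 + 7)/(j - 1)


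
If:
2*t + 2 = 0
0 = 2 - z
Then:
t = -1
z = 2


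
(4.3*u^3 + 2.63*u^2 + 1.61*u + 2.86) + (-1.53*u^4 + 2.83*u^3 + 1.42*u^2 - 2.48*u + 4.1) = -1.53*u^4 + 7.13*u^3 + 4.05*u^2 - 0.87*u + 6.96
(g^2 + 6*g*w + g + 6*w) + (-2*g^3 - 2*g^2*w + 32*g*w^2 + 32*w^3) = -2*g^3 - 2*g^2*w + g^2 + 32*g*w^2 + 6*g*w + g + 32*w^3 + 6*w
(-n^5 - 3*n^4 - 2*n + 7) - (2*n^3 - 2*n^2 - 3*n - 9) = -n^5 - 3*n^4 - 2*n^3 + 2*n^2 + n + 16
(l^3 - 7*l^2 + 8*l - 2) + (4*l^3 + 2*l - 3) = 5*l^3 - 7*l^2 + 10*l - 5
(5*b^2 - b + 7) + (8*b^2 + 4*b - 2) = 13*b^2 + 3*b + 5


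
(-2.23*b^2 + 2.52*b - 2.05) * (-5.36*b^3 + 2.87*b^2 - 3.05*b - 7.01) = 11.9528*b^5 - 19.9073*b^4 + 25.0219*b^3 + 2.0628*b^2 - 11.4127*b + 14.3705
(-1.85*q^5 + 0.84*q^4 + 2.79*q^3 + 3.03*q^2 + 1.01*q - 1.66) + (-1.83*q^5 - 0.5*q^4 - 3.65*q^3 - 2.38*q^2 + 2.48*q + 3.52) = -3.68*q^5 + 0.34*q^4 - 0.86*q^3 + 0.65*q^2 + 3.49*q + 1.86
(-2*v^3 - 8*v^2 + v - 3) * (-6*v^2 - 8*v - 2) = 12*v^5 + 64*v^4 + 62*v^3 + 26*v^2 + 22*v + 6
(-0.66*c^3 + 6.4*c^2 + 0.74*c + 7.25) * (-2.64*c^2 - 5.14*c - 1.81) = 1.7424*c^5 - 13.5036*c^4 - 33.655*c^3 - 34.5276*c^2 - 38.6044*c - 13.1225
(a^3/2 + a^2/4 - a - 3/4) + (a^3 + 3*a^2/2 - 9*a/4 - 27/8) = 3*a^3/2 + 7*a^2/4 - 13*a/4 - 33/8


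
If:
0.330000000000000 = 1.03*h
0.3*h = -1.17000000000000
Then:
No Solution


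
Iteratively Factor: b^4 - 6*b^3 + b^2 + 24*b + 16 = (b - 4)*(b^3 - 2*b^2 - 7*b - 4) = (b - 4)*(b + 1)*(b^2 - 3*b - 4) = (b - 4)*(b + 1)^2*(b - 4)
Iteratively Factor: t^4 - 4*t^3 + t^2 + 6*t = (t + 1)*(t^3 - 5*t^2 + 6*t) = t*(t + 1)*(t^2 - 5*t + 6) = t*(t - 2)*(t + 1)*(t - 3)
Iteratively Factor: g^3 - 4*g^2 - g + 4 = (g - 1)*(g^2 - 3*g - 4) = (g - 1)*(g + 1)*(g - 4)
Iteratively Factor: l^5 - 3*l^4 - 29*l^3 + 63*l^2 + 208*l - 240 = (l + 4)*(l^4 - 7*l^3 - l^2 + 67*l - 60) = (l - 4)*(l + 4)*(l^3 - 3*l^2 - 13*l + 15) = (l - 4)*(l + 3)*(l + 4)*(l^2 - 6*l + 5) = (l - 5)*(l - 4)*(l + 3)*(l + 4)*(l - 1)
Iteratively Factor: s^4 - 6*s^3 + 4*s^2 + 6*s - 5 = (s - 1)*(s^3 - 5*s^2 - s + 5) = (s - 5)*(s - 1)*(s^2 - 1) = (s - 5)*(s - 1)*(s + 1)*(s - 1)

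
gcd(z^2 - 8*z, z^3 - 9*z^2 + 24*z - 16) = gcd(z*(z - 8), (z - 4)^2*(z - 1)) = 1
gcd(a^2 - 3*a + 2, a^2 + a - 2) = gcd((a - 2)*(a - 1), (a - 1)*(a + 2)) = a - 1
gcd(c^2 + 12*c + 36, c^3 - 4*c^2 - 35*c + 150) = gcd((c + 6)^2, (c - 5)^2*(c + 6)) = c + 6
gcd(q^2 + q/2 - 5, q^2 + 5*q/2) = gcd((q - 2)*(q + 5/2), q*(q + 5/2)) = q + 5/2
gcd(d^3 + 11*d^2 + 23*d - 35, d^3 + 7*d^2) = d + 7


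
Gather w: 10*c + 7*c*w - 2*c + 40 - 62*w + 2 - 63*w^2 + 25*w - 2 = 8*c - 63*w^2 + w*(7*c - 37) + 40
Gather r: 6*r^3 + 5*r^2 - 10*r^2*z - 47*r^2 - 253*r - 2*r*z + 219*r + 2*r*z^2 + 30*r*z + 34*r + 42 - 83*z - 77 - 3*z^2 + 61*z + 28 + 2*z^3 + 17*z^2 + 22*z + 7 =6*r^3 + r^2*(-10*z - 42) + r*(2*z^2 + 28*z) + 2*z^3 + 14*z^2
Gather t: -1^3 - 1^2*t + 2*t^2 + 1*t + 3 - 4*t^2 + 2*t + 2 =-2*t^2 + 2*t + 4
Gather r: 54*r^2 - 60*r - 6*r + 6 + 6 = 54*r^2 - 66*r + 12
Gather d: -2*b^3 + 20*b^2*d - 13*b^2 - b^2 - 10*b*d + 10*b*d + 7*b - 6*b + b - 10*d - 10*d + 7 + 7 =-2*b^3 - 14*b^2 + 2*b + d*(20*b^2 - 20) + 14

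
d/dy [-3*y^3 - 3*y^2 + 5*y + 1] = -9*y^2 - 6*y + 5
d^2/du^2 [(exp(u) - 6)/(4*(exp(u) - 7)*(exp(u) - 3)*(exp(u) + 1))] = (4*exp(6*u) - 81*exp(5*u) + 631*exp(4*u) - 2250*exp(3*u) + 4050*exp(2*u) - 5493*exp(u) + 1827)*exp(u)/(4*(exp(9*u) - 27*exp(8*u) + 276*exp(7*u) - 1260*exp(6*u) + 1902*exp(5*u) + 3222*exp(4*u) - 9820*exp(3*u) - 4284*exp(2*u) + 14553*exp(u) + 9261))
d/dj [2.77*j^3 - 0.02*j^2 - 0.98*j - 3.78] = 8.31*j^2 - 0.04*j - 0.98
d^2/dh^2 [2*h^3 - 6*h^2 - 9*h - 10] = 12*h - 12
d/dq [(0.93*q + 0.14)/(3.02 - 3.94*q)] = (13.239188*q - 10.147804)/(3.94*q - 3.02)^3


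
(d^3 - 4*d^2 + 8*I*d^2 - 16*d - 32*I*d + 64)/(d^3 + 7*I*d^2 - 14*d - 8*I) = (d^2 + 4*d*(-1 + I) - 16*I)/(d^2 + 3*I*d - 2)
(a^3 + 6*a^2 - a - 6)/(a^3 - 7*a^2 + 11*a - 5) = (a^2 + 7*a + 6)/(a^2 - 6*a + 5)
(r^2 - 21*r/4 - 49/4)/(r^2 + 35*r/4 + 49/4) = (r - 7)/(r + 7)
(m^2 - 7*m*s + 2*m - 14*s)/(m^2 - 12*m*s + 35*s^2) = (-m - 2)/(-m + 5*s)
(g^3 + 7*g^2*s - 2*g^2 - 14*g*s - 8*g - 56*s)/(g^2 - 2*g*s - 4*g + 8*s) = (-g^2 - 7*g*s - 2*g - 14*s)/(-g + 2*s)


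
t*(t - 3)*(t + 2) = t^3 - t^2 - 6*t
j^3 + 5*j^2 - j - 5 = (j - 1)*(j + 1)*(j + 5)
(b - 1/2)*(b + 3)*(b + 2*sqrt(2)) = b^3 + 5*b^2/2 + 2*sqrt(2)*b^2 - 3*b/2 + 5*sqrt(2)*b - 3*sqrt(2)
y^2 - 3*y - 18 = (y - 6)*(y + 3)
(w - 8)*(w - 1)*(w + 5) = w^3 - 4*w^2 - 37*w + 40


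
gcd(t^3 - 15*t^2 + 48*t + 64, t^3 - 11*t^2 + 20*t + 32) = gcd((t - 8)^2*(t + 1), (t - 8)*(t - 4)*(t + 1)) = t^2 - 7*t - 8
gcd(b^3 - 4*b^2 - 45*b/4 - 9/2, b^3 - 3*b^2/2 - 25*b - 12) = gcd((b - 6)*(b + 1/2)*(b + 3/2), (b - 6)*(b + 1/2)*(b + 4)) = b^2 - 11*b/2 - 3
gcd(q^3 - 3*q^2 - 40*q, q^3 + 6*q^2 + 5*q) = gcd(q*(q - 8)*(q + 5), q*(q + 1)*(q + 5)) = q^2 + 5*q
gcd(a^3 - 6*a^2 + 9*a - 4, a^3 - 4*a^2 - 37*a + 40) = a - 1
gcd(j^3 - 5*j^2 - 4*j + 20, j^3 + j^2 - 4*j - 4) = j^2 - 4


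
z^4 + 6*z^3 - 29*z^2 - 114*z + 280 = (z - 4)*(z - 2)*(z + 5)*(z + 7)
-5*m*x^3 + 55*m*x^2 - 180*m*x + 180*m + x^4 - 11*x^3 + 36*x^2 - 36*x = (-5*m + x)*(x - 6)*(x - 3)*(x - 2)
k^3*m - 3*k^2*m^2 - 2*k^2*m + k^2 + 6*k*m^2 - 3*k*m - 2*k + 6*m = (k - 2)*(k - 3*m)*(k*m + 1)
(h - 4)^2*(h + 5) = h^3 - 3*h^2 - 24*h + 80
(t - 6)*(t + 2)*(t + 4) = t^3 - 28*t - 48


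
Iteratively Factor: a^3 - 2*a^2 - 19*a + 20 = (a - 5)*(a^2 + 3*a - 4) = (a - 5)*(a - 1)*(a + 4)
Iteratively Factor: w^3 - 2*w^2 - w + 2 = (w - 2)*(w^2 - 1) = (w - 2)*(w - 1)*(w + 1)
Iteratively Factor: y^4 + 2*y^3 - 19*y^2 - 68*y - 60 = (y - 5)*(y^3 + 7*y^2 + 16*y + 12) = (y - 5)*(y + 2)*(y^2 + 5*y + 6) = (y - 5)*(y + 2)^2*(y + 3)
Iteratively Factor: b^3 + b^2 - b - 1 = (b - 1)*(b^2 + 2*b + 1) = (b - 1)*(b + 1)*(b + 1)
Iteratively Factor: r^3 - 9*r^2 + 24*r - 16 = (r - 4)*(r^2 - 5*r + 4) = (r - 4)^2*(r - 1)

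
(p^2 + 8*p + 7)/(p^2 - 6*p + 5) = (p^2 + 8*p + 7)/(p^2 - 6*p + 5)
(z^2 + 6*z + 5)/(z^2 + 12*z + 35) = (z + 1)/(z + 7)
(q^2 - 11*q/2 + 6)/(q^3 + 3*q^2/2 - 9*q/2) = (q - 4)/(q*(q + 3))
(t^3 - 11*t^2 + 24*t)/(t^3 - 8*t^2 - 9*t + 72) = t/(t + 3)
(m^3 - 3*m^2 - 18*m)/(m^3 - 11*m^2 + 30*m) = (m + 3)/(m - 5)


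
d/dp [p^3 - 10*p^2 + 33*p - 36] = 3*p^2 - 20*p + 33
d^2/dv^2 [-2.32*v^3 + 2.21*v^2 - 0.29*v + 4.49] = 4.42 - 13.92*v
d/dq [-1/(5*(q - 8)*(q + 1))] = (2*q - 7)/(5*(q - 8)^2*(q + 1)^2)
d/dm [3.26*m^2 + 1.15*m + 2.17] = 6.52*m + 1.15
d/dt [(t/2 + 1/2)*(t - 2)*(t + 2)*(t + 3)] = 2*t^3 + 6*t^2 - t - 8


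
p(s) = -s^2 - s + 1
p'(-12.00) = 23.00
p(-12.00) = -131.00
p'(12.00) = -25.00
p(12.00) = -155.00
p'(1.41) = -3.82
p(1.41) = -2.40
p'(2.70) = -6.40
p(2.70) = -8.99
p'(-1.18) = 1.36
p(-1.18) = 0.79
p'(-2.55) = 4.10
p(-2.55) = -2.95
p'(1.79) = -4.58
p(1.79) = -3.99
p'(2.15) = -5.30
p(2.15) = -5.77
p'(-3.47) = 5.94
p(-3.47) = -7.57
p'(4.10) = -9.20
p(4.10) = -19.91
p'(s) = -2*s - 1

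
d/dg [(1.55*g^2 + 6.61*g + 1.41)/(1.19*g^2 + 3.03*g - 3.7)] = (-3.1694*g^2 - 14.8258*g - 28.7293)/(1.4161*g^4 + 7.2114*g^3 + 0.3749*g^2 - 22.422*g + 13.69)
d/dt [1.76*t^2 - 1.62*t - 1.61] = 3.52*t - 1.62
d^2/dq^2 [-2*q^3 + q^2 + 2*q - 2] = 2 - 12*q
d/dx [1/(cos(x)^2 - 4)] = 2*sin(x)*cos(x)/(cos(x)^2 - 4)^2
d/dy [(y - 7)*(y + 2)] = 2*y - 5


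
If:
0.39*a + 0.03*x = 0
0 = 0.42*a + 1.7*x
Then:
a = 0.00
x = 0.00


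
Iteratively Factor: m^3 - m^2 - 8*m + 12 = (m - 2)*(m^2 + m - 6) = (m - 2)^2*(m + 3)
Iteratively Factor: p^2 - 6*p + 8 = (p - 2)*(p - 4)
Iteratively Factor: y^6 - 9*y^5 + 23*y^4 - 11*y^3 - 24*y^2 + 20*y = (y + 1)*(y^5 - 10*y^4 + 33*y^3 - 44*y^2 + 20*y) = (y - 2)*(y + 1)*(y^4 - 8*y^3 + 17*y^2 - 10*y) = (y - 2)*(y - 1)*(y + 1)*(y^3 - 7*y^2 + 10*y) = y*(y - 2)*(y - 1)*(y + 1)*(y^2 - 7*y + 10) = y*(y - 2)^2*(y - 1)*(y + 1)*(y - 5)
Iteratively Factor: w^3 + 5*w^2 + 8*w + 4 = (w + 2)*(w^2 + 3*w + 2) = (w + 2)^2*(w + 1)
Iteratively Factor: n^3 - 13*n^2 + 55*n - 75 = (n - 3)*(n^2 - 10*n + 25) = (n - 5)*(n - 3)*(n - 5)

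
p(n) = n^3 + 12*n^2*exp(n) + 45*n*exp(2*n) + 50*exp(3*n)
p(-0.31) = 13.04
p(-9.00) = -728.88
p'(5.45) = 1920623599.61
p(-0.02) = 46.23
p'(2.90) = 1004632.78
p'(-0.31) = 64.06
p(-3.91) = -56.17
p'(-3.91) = 47.54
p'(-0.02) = 182.31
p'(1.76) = 36798.10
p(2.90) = 345108.23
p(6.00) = 3327116747.79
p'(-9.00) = 243.09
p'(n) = 12*n^2*exp(n) + 3*n^2 + 90*n*exp(2*n) + 24*n*exp(n) + 150*exp(3*n) + 45*exp(2*n)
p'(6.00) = 9944439406.56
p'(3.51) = 6024790.92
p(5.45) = 643869430.74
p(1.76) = 12715.73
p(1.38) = 4214.78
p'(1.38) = 12321.96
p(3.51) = 2052774.34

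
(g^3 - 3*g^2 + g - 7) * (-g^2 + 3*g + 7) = -g^5 + 6*g^4 - 3*g^3 - 11*g^2 - 14*g - 49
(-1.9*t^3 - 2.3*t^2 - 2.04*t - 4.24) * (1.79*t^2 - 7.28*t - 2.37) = -3.401*t^5 + 9.715*t^4 + 17.5954*t^3 + 12.7126*t^2 + 35.702*t + 10.0488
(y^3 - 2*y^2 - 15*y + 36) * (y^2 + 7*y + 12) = y^5 + 5*y^4 - 17*y^3 - 93*y^2 + 72*y + 432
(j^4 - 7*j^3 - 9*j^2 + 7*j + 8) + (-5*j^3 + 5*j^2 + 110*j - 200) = j^4 - 12*j^3 - 4*j^2 + 117*j - 192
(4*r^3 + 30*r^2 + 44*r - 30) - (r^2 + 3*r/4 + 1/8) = 4*r^3 + 29*r^2 + 173*r/4 - 241/8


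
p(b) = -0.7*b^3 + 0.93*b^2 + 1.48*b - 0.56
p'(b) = -2.1*b^2 + 1.86*b + 1.48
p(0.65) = 0.60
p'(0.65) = 1.80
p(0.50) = 0.32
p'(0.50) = 1.88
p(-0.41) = -0.96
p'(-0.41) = 0.36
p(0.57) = 0.46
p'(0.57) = 1.86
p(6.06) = -113.22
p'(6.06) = -64.37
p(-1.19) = 0.18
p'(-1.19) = -3.71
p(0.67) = 0.64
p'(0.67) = 1.78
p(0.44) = 0.21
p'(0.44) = 1.89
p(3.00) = -6.65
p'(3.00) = -11.84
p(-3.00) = 22.27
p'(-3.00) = -23.00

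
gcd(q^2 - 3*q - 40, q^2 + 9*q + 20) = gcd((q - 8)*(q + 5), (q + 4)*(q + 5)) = q + 5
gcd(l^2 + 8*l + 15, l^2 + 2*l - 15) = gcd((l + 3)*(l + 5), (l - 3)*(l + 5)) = l + 5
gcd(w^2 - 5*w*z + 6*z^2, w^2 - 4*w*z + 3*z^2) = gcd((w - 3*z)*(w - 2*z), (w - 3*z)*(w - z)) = -w + 3*z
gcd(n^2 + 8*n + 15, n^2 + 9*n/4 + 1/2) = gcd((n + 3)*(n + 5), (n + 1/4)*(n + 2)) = 1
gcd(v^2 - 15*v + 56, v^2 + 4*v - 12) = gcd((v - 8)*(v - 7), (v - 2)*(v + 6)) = 1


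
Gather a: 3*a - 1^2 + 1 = 3*a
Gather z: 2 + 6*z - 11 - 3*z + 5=3*z - 4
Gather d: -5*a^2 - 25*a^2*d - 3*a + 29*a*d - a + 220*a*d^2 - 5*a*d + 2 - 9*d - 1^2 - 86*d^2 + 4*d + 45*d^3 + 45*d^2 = -5*a^2 - 4*a + 45*d^3 + d^2*(220*a - 41) + d*(-25*a^2 + 24*a - 5) + 1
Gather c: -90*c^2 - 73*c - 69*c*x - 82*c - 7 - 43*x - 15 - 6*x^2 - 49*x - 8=-90*c^2 + c*(-69*x - 155) - 6*x^2 - 92*x - 30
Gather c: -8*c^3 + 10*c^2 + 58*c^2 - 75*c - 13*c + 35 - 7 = -8*c^3 + 68*c^2 - 88*c + 28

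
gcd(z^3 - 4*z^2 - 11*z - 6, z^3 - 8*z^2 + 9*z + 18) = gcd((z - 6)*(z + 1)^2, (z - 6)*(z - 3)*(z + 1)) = z^2 - 5*z - 6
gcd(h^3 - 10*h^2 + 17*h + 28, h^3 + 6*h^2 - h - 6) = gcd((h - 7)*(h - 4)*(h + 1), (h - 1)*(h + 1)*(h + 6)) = h + 1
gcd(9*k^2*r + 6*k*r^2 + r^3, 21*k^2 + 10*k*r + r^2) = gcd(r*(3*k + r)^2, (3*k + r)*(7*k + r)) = 3*k + r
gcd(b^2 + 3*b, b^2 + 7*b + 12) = b + 3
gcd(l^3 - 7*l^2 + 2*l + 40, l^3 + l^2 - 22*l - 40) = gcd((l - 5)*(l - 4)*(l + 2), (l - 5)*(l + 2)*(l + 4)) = l^2 - 3*l - 10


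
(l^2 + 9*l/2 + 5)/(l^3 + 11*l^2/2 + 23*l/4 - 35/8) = 4*(l + 2)/(4*l^2 + 12*l - 7)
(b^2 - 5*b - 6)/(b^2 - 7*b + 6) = (b + 1)/(b - 1)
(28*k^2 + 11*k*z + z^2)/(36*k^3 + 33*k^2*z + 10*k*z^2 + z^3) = (7*k + z)/(9*k^2 + 6*k*z + z^2)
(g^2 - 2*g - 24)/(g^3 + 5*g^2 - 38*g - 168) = 1/(g + 7)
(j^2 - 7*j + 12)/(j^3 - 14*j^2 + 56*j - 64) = (j - 3)/(j^2 - 10*j + 16)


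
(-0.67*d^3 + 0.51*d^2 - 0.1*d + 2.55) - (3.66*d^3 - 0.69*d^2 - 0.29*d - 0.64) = -4.33*d^3 + 1.2*d^2 + 0.19*d + 3.19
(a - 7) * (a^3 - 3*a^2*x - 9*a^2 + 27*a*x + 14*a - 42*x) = a^4 - 3*a^3*x - 16*a^3 + 48*a^2*x + 77*a^2 - 231*a*x - 98*a + 294*x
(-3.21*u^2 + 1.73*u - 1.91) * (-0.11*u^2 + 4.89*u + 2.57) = 0.3531*u^4 - 15.8872*u^3 + 0.420100000000001*u^2 - 4.8938*u - 4.9087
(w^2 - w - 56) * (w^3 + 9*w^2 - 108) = w^5 + 8*w^4 - 65*w^3 - 612*w^2 + 108*w + 6048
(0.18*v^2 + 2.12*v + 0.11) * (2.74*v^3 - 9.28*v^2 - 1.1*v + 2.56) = 0.4932*v^5 + 4.1384*v^4 - 19.5702*v^3 - 2.892*v^2 + 5.3062*v + 0.2816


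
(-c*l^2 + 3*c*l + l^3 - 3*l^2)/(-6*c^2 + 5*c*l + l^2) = l*(l - 3)/(6*c + l)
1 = 1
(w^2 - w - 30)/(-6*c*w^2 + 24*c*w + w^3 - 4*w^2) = (-w^2 + w + 30)/(w*(6*c*w - 24*c - w^2 + 4*w))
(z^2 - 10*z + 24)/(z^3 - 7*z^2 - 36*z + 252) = (z - 4)/(z^2 - z - 42)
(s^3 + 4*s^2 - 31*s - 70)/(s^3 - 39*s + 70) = (s + 2)/(s - 2)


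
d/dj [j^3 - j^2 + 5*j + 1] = 3*j^2 - 2*j + 5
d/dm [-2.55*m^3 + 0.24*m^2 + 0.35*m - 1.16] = -7.65*m^2 + 0.48*m + 0.35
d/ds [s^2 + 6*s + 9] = 2*s + 6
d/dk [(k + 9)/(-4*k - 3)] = 33/(4*k + 3)^2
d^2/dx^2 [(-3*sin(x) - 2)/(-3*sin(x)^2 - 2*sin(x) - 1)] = (-27*sin(x)^5 - 54*sin(x)^4 + 72*sin(x)^3 + 130*sin(x)^2 + 19*sin(x) - 8)/(3*sin(x)^2 + 2*sin(x) + 1)^3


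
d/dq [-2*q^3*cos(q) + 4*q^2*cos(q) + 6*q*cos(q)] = 2*q^3*sin(q) - 4*q^2*sin(q) - 6*q^2*cos(q) - 6*q*sin(q) + 8*q*cos(q) + 6*cos(q)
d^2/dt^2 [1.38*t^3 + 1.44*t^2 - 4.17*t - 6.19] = 8.28*t + 2.88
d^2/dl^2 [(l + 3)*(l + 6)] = 2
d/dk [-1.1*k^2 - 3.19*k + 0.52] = -2.2*k - 3.19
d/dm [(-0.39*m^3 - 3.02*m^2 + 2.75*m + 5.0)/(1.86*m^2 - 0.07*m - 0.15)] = (-0.7254*m^4 + 0.0545999999999989*m^3 - 4.7281*m^2 - 17.694*m - 0.0625)/(3.4596*m^4 - 0.2604*m^3 - 0.5531*m^2 + 0.021*m + 0.0225)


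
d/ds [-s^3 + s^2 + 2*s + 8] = -3*s^2 + 2*s + 2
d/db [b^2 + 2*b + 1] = 2*b + 2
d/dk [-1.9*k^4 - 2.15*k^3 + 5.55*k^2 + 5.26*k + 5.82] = -7.6*k^3 - 6.45*k^2 + 11.1*k + 5.26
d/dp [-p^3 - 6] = -3*p^2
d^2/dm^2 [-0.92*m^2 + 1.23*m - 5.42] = -1.84000000000000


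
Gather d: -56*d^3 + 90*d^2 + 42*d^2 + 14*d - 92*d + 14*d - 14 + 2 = -56*d^3 + 132*d^2 - 64*d - 12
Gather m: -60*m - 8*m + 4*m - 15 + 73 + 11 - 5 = 64 - 64*m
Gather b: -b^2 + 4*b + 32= -b^2 + 4*b + 32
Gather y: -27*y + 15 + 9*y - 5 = 10 - 18*y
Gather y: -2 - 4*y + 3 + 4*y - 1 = 0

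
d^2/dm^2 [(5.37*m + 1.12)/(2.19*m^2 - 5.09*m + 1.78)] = ((49.761 - 70.5618*m)*(2.19*m^2 - 5.09*m + 1.78) + (4.38*m - 5.09)*(5.37*m + 1.12)*(8.76*m - 10.18))/(2.19*m^2 - 5.09*m + 1.78)^3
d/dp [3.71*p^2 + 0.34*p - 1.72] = 7.42*p + 0.34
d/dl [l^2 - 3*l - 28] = 2*l - 3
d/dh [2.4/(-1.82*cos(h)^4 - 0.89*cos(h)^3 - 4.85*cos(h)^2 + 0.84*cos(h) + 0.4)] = (-17.472*cos(h)^3 - 6.408*cos(h)^2 - 23.28*cos(h) + 2.016)*sin(h)/(1.82*cos(h)^4 + 0.89*cos(h)^3 + 4.85*cos(h)^2 - 0.84*cos(h) - 0.4)^2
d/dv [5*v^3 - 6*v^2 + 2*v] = 15*v^2 - 12*v + 2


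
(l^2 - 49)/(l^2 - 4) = (l^2 - 49)/(l^2 - 4)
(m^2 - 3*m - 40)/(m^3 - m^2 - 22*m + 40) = (m - 8)/(m^2 - 6*m + 8)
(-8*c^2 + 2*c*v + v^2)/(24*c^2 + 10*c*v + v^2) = (-2*c + v)/(6*c + v)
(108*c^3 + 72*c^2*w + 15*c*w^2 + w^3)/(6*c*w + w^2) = 18*c^2/w + 9*c + w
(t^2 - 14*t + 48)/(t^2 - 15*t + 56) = (t - 6)/(t - 7)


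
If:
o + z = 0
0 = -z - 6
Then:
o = 6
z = -6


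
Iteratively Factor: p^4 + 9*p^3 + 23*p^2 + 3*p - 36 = (p + 3)*(p^3 + 6*p^2 + 5*p - 12) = (p + 3)*(p + 4)*(p^2 + 2*p - 3) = (p - 1)*(p + 3)*(p + 4)*(p + 3)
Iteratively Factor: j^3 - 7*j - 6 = (j + 1)*(j^2 - j - 6) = (j - 3)*(j + 1)*(j + 2)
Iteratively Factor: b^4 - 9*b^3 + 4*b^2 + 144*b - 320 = (b - 4)*(b^3 - 5*b^2 - 16*b + 80) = (b - 4)*(b + 4)*(b^2 - 9*b + 20) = (b - 5)*(b - 4)*(b + 4)*(b - 4)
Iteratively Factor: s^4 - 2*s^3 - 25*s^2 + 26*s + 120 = (s - 3)*(s^3 + s^2 - 22*s - 40) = (s - 5)*(s - 3)*(s^2 + 6*s + 8) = (s - 5)*(s - 3)*(s + 4)*(s + 2)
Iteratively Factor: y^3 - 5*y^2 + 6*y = (y - 2)*(y^2 - 3*y) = (y - 3)*(y - 2)*(y)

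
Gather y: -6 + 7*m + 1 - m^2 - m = -m^2 + 6*m - 5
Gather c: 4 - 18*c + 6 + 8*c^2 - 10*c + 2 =8*c^2 - 28*c + 12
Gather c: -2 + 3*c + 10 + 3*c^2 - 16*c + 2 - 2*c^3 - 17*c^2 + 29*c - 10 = -2*c^3 - 14*c^2 + 16*c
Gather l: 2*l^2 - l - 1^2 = 2*l^2 - l - 1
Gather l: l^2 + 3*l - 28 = l^2 + 3*l - 28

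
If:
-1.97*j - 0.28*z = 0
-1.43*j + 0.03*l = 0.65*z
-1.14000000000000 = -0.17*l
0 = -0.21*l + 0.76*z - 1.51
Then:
No Solution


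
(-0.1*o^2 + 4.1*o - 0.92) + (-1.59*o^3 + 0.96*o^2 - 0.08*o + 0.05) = -1.59*o^3 + 0.86*o^2 + 4.02*o - 0.87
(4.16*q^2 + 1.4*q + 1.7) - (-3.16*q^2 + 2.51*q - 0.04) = 7.32*q^2 - 1.11*q + 1.74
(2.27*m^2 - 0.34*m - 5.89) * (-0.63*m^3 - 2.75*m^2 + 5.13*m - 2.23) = -1.4301*m^5 - 6.0283*m^4 + 16.2908*m^3 + 9.3912*m^2 - 29.4575*m + 13.1347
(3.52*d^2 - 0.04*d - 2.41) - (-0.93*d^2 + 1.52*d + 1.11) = 4.45*d^2 - 1.56*d - 3.52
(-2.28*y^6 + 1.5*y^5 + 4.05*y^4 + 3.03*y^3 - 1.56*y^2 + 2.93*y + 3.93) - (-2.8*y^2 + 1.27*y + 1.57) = -2.28*y^6 + 1.5*y^5 + 4.05*y^4 + 3.03*y^3 + 1.24*y^2 + 1.66*y + 2.36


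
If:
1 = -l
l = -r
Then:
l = -1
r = 1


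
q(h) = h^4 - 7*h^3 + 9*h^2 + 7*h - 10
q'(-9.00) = -4772.00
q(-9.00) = 12320.00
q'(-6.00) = -1721.00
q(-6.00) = 3080.00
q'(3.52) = -15.38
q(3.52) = -25.62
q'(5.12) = 85.53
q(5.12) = 9.44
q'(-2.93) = -326.64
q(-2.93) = 296.53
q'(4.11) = 3.95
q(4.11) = -29.84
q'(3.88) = -5.66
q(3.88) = -29.59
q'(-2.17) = -171.82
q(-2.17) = 110.89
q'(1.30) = 3.70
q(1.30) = 1.79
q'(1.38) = 2.36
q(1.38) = 2.03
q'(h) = 4*h^3 - 21*h^2 + 18*h + 7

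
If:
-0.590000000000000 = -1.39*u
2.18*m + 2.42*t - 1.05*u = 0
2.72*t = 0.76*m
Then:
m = 0.16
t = 0.04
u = 0.42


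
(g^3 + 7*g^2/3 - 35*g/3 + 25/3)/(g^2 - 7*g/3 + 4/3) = (3*g^2 + 10*g - 25)/(3*g - 4)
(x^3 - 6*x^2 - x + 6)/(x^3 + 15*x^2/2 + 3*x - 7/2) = 2*(x^2 - 7*x + 6)/(2*x^2 + 13*x - 7)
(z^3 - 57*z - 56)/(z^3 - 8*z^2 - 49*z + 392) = (z + 1)/(z - 7)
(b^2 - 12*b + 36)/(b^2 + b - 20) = (b^2 - 12*b + 36)/(b^2 + b - 20)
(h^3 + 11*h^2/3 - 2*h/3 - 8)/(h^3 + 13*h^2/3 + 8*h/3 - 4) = (3*h - 4)/(3*h - 2)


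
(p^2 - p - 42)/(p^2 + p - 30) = (p - 7)/(p - 5)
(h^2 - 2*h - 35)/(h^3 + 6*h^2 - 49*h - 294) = (h + 5)/(h^2 + 13*h + 42)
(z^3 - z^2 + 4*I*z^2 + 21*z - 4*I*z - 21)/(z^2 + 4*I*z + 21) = z - 1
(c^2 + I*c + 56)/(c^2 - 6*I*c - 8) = (c^2 + I*c + 56)/(c^2 - 6*I*c - 8)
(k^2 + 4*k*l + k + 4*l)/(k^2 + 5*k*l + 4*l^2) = (k + 1)/(k + l)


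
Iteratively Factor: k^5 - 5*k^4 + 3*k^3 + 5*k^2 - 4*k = (k - 1)*(k^4 - 4*k^3 - k^2 + 4*k) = k*(k - 1)*(k^3 - 4*k^2 - k + 4) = k*(k - 4)*(k - 1)*(k^2 - 1) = k*(k - 4)*(k - 1)^2*(k + 1)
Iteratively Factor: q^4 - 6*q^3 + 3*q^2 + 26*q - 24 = (q - 3)*(q^3 - 3*q^2 - 6*q + 8) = (q - 4)*(q - 3)*(q^2 + q - 2) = (q - 4)*(q - 3)*(q - 1)*(q + 2)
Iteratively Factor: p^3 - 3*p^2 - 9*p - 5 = (p + 1)*(p^2 - 4*p - 5) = (p - 5)*(p + 1)*(p + 1)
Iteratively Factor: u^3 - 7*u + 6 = (u + 3)*(u^2 - 3*u + 2) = (u - 2)*(u + 3)*(u - 1)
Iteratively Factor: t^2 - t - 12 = (t + 3)*(t - 4)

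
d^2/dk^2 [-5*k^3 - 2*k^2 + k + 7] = -30*k - 4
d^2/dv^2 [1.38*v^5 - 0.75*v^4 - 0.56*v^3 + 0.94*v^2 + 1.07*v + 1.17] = 27.6*v^3 - 9.0*v^2 - 3.36*v + 1.88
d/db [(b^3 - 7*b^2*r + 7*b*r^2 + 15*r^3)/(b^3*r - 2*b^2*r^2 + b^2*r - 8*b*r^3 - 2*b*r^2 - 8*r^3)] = ((-3*b^2 + 14*b*r - 7*r^2)*(-b^3 + 2*b^2*r - b^2 + 8*b*r^2 + 2*b*r + 8*r^2) + (b^3 - 7*b^2*r + 7*b*r^2 + 15*r^3)*(-3*b^2 + 4*b*r - 2*b + 8*r^2 + 2*r))/(r*(-b^3 + 2*b^2*r - b^2 + 8*b*r^2 + 2*b*r + 8*r^2)^2)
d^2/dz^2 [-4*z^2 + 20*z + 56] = -8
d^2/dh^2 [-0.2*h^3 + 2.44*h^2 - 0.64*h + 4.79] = 4.88 - 1.2*h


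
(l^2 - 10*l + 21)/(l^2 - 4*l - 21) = (l - 3)/(l + 3)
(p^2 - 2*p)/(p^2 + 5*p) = (p - 2)/(p + 5)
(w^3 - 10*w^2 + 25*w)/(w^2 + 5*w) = (w^2 - 10*w + 25)/(w + 5)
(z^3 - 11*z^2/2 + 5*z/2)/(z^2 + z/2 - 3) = z*(2*z^2 - 11*z + 5)/(2*z^2 + z - 6)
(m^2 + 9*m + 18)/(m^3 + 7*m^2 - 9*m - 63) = (m + 6)/(m^2 + 4*m - 21)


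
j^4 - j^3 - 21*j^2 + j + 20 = (j - 5)*(j - 1)*(j + 1)*(j + 4)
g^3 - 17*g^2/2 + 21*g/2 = g*(g - 7)*(g - 3/2)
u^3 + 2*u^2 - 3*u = u*(u - 1)*(u + 3)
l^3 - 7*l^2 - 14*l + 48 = (l - 8)*(l - 2)*(l + 3)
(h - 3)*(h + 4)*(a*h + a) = a*h^3 + 2*a*h^2 - 11*a*h - 12*a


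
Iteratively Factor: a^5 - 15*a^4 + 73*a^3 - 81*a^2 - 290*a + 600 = (a - 4)*(a^4 - 11*a^3 + 29*a^2 + 35*a - 150) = (a - 4)*(a + 2)*(a^3 - 13*a^2 + 55*a - 75) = (a - 4)*(a - 3)*(a + 2)*(a^2 - 10*a + 25) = (a - 5)*(a - 4)*(a - 3)*(a + 2)*(a - 5)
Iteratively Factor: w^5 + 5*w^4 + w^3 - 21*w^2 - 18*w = (w + 3)*(w^4 + 2*w^3 - 5*w^2 - 6*w) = (w - 2)*(w + 3)*(w^3 + 4*w^2 + 3*w) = (w - 2)*(w + 1)*(w + 3)*(w^2 + 3*w) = (w - 2)*(w + 1)*(w + 3)^2*(w)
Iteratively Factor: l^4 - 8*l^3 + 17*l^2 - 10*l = (l - 1)*(l^3 - 7*l^2 + 10*l) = l*(l - 1)*(l^2 - 7*l + 10) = l*(l - 5)*(l - 1)*(l - 2)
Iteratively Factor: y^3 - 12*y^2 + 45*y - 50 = (y - 2)*(y^2 - 10*y + 25) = (y - 5)*(y - 2)*(y - 5)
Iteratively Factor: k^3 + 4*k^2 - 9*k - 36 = (k - 3)*(k^2 + 7*k + 12) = (k - 3)*(k + 4)*(k + 3)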